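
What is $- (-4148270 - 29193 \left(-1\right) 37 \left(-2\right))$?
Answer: $6308552$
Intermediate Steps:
$- (-4148270 - 29193 \left(-1\right) 37 \left(-2\right)) = - (-4148270 - 29193 \left(\left(-37\right) \left(-2\right)\right)) = - (-4148270 - 2160282) = \left(-1\right) \left(-6308552\right) = 6308552$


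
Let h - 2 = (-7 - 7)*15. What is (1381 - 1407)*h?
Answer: 5408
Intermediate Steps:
h = -208 (h = 2 + (-7 - 7)*15 = 2 - 14*15 = 2 - 210 = -208)
(1381 - 1407)*h = (1381 - 1407)*(-208) = -26*(-208) = 5408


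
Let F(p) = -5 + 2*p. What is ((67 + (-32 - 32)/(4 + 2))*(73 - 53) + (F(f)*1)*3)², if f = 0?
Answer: 11122225/9 ≈ 1.2358e+6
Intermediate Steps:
((67 + (-32 - 32)/(4 + 2))*(73 - 53) + (F(f)*1)*3)² = ((67 + (-32 - 32)/(4 + 2))*(73 - 53) + ((-5 + 2*0)*1)*3)² = ((67 - 64/6)*20 + ((-5 + 0)*1)*3)² = ((67 - 64*⅙)*20 - 5*1*3)² = ((67 - 32/3)*20 - 5*3)² = ((169/3)*20 - 15)² = (3380/3 - 15)² = (3335/3)² = 11122225/9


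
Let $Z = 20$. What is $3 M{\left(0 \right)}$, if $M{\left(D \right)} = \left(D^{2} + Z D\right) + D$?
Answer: $0$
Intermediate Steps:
$M{\left(D \right)} = D^{2} + 21 D$ ($M{\left(D \right)} = \left(D^{2} + 20 D\right) + D = D^{2} + 21 D$)
$3 M{\left(0 \right)} = 3 \cdot 0 \left(21 + 0\right) = 3 \cdot 0 \cdot 21 = 3 \cdot 0 = 0$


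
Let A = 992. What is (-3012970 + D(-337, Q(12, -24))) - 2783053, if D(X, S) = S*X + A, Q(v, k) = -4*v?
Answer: -5778855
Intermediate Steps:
D(X, S) = 992 + S*X (D(X, S) = S*X + 992 = 992 + S*X)
(-3012970 + D(-337, Q(12, -24))) - 2783053 = (-3012970 + (992 - 4*12*(-337))) - 2783053 = (-3012970 + (992 - 48*(-337))) - 2783053 = (-3012970 + (992 + 16176)) - 2783053 = (-3012970 + 17168) - 2783053 = -2995802 - 2783053 = -5778855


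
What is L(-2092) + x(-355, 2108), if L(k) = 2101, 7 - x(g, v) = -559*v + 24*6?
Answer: 1180336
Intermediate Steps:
x(g, v) = -137 + 559*v (x(g, v) = 7 - (-559*v + 24*6) = 7 - (-559*v + 144) = 7 - (144 - 559*v) = 7 + (-144 + 559*v) = -137 + 559*v)
L(-2092) + x(-355, 2108) = 2101 + (-137 + 559*2108) = 2101 + (-137 + 1178372) = 2101 + 1178235 = 1180336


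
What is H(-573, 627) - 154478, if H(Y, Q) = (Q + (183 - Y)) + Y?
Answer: -153668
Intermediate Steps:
H(Y, Q) = 183 + Q (H(Y, Q) = (183 + Q - Y) + Y = 183 + Q)
H(-573, 627) - 154478 = (183 + 627) - 154478 = 810 - 154478 = -153668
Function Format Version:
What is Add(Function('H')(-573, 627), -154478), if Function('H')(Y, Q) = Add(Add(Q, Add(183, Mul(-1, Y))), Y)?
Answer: -153668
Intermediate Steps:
Function('H')(Y, Q) = Add(183, Q) (Function('H')(Y, Q) = Add(Add(183, Q, Mul(-1, Y)), Y) = Add(183, Q))
Add(Function('H')(-573, 627), -154478) = Add(Add(183, 627), -154478) = Add(810, -154478) = -153668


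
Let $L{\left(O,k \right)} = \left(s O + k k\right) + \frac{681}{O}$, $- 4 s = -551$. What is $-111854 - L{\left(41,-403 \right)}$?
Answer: $- \frac{45908087}{164} \approx -2.7993 \cdot 10^{5}$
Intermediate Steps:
$s = \frac{551}{4}$ ($s = \left(- \frac{1}{4}\right) \left(-551\right) = \frac{551}{4} \approx 137.75$)
$L{\left(O,k \right)} = k^{2} + \frac{681}{O} + \frac{551 O}{4}$ ($L{\left(O,k \right)} = \left(\frac{551 O}{4} + k k\right) + \frac{681}{O} = \left(\frac{551 O}{4} + k^{2}\right) + \frac{681}{O} = \left(k^{2} + \frac{551 O}{4}\right) + \frac{681}{O} = k^{2} + \frac{681}{O} + \frac{551 O}{4}$)
$-111854 - L{\left(41,-403 \right)} = -111854 - \left(\left(-403\right)^{2} + \frac{681}{41} + \frac{551}{4} \cdot 41\right) = -111854 - \left(162409 + 681 \cdot \frac{1}{41} + \frac{22591}{4}\right) = -111854 - \left(162409 + \frac{681}{41} + \frac{22591}{4}\right) = -111854 - \frac{27564031}{164} = - \frac{45908087}{164}$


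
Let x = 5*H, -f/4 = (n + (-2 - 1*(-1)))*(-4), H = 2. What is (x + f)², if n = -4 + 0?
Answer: 4900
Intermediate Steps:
n = -4
f = -80 (f = -4*(-4 + (-2 - 1*(-1)))*(-4) = -4*(-4 + (-2 + 1))*(-4) = -4*(-4 - 1)*(-4) = -(-20)*(-4) = -4*20 = -80)
x = 10 (x = 5*2 = 10)
(x + f)² = (10 - 80)² = (-70)² = 4900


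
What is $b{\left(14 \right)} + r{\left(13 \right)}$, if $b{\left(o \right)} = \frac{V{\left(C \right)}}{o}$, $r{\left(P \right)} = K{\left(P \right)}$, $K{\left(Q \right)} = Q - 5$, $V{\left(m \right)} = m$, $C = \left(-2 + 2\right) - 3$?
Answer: $\frac{109}{14} \approx 7.7857$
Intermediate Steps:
$C = -3$ ($C = 0 - 3 = -3$)
$K{\left(Q \right)} = -5 + Q$ ($K{\left(Q \right)} = Q - 5 = -5 + Q$)
$r{\left(P \right)} = -5 + P$
$b{\left(o \right)} = - \frac{3}{o}$
$b{\left(14 \right)} + r{\left(13 \right)} = - \frac{3}{14} + \left(-5 + 13\right) = \left(-3\right) \frac{1}{14} + 8 = - \frac{3}{14} + 8 = \frac{109}{14}$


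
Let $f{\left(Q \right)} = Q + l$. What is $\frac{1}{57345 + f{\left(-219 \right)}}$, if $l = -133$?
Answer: $\frac{1}{56993} \approx 1.7546 \cdot 10^{-5}$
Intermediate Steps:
$f{\left(Q \right)} = -133 + Q$ ($f{\left(Q \right)} = Q - 133 = -133 + Q$)
$\frac{1}{57345 + f{\left(-219 \right)}} = \frac{1}{57345 - 352} = \frac{1}{56993}$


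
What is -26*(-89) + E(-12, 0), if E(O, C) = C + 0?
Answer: 2314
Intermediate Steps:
E(O, C) = C
-26*(-89) + E(-12, 0) = -26*(-89) + 0 = 2314 + 0 = 2314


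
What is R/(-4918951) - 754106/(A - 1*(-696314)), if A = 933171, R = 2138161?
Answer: -7193511739891/8015356870235 ≈ -0.89747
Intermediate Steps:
R/(-4918951) - 754106/(A - 1*(-696314)) = 2138161/(-4918951) - 754106/(933171 - 1*(-696314)) = 2138161*(-1/4918951) - 754106/(933171 + 696314) = -2138161/4918951 - 754106/1629485 = -7193511739891/8015356870235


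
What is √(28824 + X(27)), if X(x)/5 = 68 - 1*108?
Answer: 4*√1789 ≈ 169.19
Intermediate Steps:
X(x) = -200 (X(x) = 5*(68 - 1*108) = 5*(68 - 108) = 5*(-40) = -200)
√(28824 + X(27)) = √(28824 - 200) = √28624 = 4*√1789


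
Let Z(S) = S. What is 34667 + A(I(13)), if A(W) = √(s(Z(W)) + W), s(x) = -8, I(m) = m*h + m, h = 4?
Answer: 34667 + √57 ≈ 34675.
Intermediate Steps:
I(m) = 5*m (I(m) = m*4 + m = 4*m + m = 5*m)
A(W) = √(-8 + W)
34667 + A(I(13)) = 34667 + √(-8 + 5*13) = 34667 + √(-8 + 65) = 34667 + √57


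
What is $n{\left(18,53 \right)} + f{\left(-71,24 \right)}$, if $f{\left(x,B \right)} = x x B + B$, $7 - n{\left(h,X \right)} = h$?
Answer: $120997$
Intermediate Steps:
$n{\left(h,X \right)} = 7 - h$
$f{\left(x,B \right)} = B + B x^{2}$ ($f{\left(x,B \right)} = x^{2} B + B = B x^{2} + B = B + B x^{2}$)
$n{\left(18,53 \right)} + f{\left(-71,24 \right)} = \left(7 - 18\right) + 24 \left(1 + \left(-71\right)^{2}\right) = \left(7 - 18\right) + 24 \left(1 + 5041\right) = -11 + 24 \cdot 5042 = -11 + 121008 = 120997$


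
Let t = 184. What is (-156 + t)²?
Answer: 784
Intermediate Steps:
(-156 + t)² = (-156 + 184)² = 28² = 784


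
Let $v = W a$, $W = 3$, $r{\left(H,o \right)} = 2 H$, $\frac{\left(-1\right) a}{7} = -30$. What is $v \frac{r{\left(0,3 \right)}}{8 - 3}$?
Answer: $0$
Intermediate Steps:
$a = 210$ ($a = \left(-7\right) \left(-30\right) = 210$)
$v = 630$ ($v = 3 \cdot 210 = 630$)
$v \frac{r{\left(0,3 \right)}}{8 - 3} = 630 \frac{2 \cdot 0}{8 - 3} = 630 \cdot \frac{1}{5} \cdot 0 = 630 \cdot 0 = 0$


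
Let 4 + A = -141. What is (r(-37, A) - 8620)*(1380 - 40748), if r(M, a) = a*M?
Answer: 128142840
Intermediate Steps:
A = -145 (A = -4 - 141 = -145)
r(M, a) = M*a
(r(-37, A) - 8620)*(1380 - 40748) = (-37*(-145) - 8620)*(1380 - 40748) = (5365 - 8620)*(-39368) = -3255*(-39368) = 128142840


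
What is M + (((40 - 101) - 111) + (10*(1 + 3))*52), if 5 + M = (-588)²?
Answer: 347647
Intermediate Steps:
M = 345739 (M = -5 + (-588)² = -5 + 345744 = 345739)
M + (((40 - 101) - 111) + (10*(1 + 3))*52) = 345739 + (((40 - 101) - 111) + (10*(1 + 3))*52) = 345739 + ((-61 - 111) + (10*4)*52) = 345739 + (-172 + 40*52) = 345739 + (-172 + 2080) = 345739 + 1908 = 347647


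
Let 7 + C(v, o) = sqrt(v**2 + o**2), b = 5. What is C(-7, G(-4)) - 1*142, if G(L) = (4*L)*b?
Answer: -149 + sqrt(6449) ≈ -68.694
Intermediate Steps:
G(L) = 20*L (G(L) = (4*L)*5 = 20*L)
C(v, o) = -7 + sqrt(o**2 + v**2) (C(v, o) = -7 + sqrt(v**2 + o**2) = -7 + sqrt(o**2 + v**2))
C(-7, G(-4)) - 1*142 = (-7 + sqrt((20*(-4))**2 + (-7)**2)) - 1*142 = (-7 + sqrt((-80)**2 + 49)) - 142 = (-7 + sqrt(6400 + 49)) - 142 = (-7 + sqrt(6449)) - 142 = -149 + sqrt(6449)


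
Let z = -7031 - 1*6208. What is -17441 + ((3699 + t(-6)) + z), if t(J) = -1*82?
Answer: -27063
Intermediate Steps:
t(J) = -82
z = -13239 (z = -7031 - 6208 = -13239)
-17441 + ((3699 + t(-6)) + z) = -17441 + ((3699 - 82) - 13239) = -17441 + (3617 - 13239) = -17441 - 9622 = -27063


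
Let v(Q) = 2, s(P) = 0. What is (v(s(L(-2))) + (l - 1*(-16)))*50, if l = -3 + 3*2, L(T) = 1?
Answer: 1050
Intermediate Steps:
l = 3 (l = -3 + 6 = 3)
(v(s(L(-2))) + (l - 1*(-16)))*50 = (2 + (3 - 1*(-16)))*50 = (2 + (3 + 16))*50 = (2 + 19)*50 = 21*50 = 1050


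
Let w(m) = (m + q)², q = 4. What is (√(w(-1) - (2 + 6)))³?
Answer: 1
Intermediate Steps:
w(m) = (4 + m)² (w(m) = (m + 4)² = (4 + m)²)
(√(w(-1) - (2 + 6)))³ = (√((4 - 1)² - (2 + 6)))³ = (√(3² - 1*8))³ = (√(9 - 8))³ = (√1)³ = 1³ = 1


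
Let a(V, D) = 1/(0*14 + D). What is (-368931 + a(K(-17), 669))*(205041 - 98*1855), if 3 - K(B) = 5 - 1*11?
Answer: -5738691798338/669 ≈ -8.5780e+9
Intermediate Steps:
K(B) = 9 (K(B) = 3 - (5 - 1*11) = 3 - (5 - 11) = 3 - 1*(-6) = 3 + 6 = 9)
a(V, D) = 1/D (a(V, D) = 1/(0 + D) = 1/D)
(-368931 + a(K(-17), 669))*(205041 - 98*1855) = (-368931 + 1/669)*(205041 - 98*1855) = (-368931 + 1/669)*(205041 - 181790) = -246814838/669*23251 = -5738691798338/669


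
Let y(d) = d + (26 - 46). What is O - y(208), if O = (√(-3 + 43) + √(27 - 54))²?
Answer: -175 + 12*I*√30 ≈ -175.0 + 65.727*I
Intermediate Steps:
y(d) = -20 + d (y(d) = d - 20 = -20 + d)
O = (2*√10 + 3*I*√3)² (O = (√40 + √(-27))² = (2*√10 + 3*I*√3)² ≈ 13.0 + 65.727*I)
O - y(208) = (13 + 12*I*√30) - (-20 + 208) = (13 + 12*I*√30) - 1*188 = (13 + 12*I*√30) - 188 = -175 + 12*I*√30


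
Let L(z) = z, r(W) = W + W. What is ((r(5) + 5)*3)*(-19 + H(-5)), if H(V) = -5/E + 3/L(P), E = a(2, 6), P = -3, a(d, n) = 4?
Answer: -3825/4 ≈ -956.25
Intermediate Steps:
r(W) = 2*W
E = 4
H(V) = -9/4 (H(V) = -5/4 + 3/(-3) = -5*1/4 + 3*(-1/3) = -5/4 - 1 = -9/4)
((r(5) + 5)*3)*(-19 + H(-5)) = ((2*5 + 5)*3)*(-19 - 9/4) = ((10 + 5)*3)*(-85/4) = (15*3)*(-85/4) = 45*(-85/4) = -3825/4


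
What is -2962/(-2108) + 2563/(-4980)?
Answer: 2336989/2624460 ≈ 0.89046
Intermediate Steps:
-2962/(-2108) + 2563/(-4980) = -2962*(-1/2108) + 2563*(-1/4980) = 1481/1054 - 2563/4980 = 2336989/2624460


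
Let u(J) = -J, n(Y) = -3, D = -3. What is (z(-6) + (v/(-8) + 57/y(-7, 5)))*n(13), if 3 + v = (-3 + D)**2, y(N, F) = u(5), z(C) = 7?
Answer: 1023/40 ≈ 25.575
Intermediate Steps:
y(N, F) = -5 (y(N, F) = -1*5 = -5)
v = 33 (v = -3 + (-3 - 3)**2 = -3 + (-6)**2 = -3 + 36 = 33)
(z(-6) + (v/(-8) + 57/y(-7, 5)))*n(13) = (7 + (33/(-8) + 57/(-5)))*(-3) = (7 + (33*(-1/8) + 57*(-1/5)))*(-3) = (7 + (-33/8 - 57/5))*(-3) = (7 - 621/40)*(-3) = -341/40*(-3) = 1023/40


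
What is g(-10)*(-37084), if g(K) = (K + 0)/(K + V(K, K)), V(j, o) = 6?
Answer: -92710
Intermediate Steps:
g(K) = K/(6 + K) (g(K) = (K + 0)/(K + 6) = K/(6 + K))
g(-10)*(-37084) = -10/(6 - 10)*(-37084) = -10/(-4)*(-37084) = -10*(-1/4)*(-37084) = (5/2)*(-37084) = -92710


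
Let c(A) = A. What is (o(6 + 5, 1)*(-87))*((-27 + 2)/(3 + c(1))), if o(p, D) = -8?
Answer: -4350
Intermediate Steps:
(o(6 + 5, 1)*(-87))*((-27 + 2)/(3 + c(1))) = (-8*(-87))*((-27 + 2)/(3 + 1)) = 696*(-25/4) = -4350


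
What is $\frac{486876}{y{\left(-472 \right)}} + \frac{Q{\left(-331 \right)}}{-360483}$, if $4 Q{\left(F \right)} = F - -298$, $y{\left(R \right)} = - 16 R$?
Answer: $\frac{14625881951}{226863968} \approx 64.47$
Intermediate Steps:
$Q{\left(F \right)} = \frac{149}{2} + \frac{F}{4}$ ($Q{\left(F \right)} = \frac{F - -298}{4} = \frac{F + 298}{4} = \frac{298 + F}{4} = \frac{149}{2} + \frac{F}{4}$)
$\frac{486876}{y{\left(-472 \right)}} + \frac{Q{\left(-331 \right)}}{-360483} = \frac{486876}{\left(-16\right) \left(-472\right)} + \frac{\frac{149}{2} + \frac{1}{4} \left(-331\right)}{-360483} = \frac{486876}{7552} + \left(\frac{149}{2} - \frac{331}{4}\right) \left(- \frac{1}{360483}\right) = 486876 \cdot \frac{1}{7552} - - \frac{11}{480644} = \frac{121719}{1888} + \frac{11}{480644} = \frac{14625881951}{226863968}$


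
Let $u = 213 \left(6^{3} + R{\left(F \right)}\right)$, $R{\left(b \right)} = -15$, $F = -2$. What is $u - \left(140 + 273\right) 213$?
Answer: $-45156$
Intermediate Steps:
$u = 42813$ ($u = 213 \left(6^{3} - 15\right) = 213 \left(216 - 15\right) = 213 \cdot 201 = 42813$)
$u - \left(140 + 273\right) 213 = 42813 - \left(140 + 273\right) 213 = 42813 - 413 \cdot 213 = 42813 - 87969 = -45156$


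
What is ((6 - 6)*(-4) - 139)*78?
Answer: -10842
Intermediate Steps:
((6 - 6)*(-4) - 139)*78 = (0*(-4) - 139)*78 = (0 - 139)*78 = -139*78 = -10842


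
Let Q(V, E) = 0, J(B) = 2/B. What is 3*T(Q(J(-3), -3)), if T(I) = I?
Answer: 0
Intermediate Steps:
3*T(Q(J(-3), -3)) = 3*0 = 0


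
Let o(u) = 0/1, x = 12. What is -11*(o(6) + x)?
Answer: -132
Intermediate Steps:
o(u) = 0 (o(u) = 0*1 = 0)
-11*(o(6) + x) = -11*(0 + 12) = -11*12 = -132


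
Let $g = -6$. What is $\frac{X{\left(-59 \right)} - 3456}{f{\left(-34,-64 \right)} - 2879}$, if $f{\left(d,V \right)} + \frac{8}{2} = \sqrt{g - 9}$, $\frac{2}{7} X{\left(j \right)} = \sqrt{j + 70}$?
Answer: $\frac{415152}{346321} - \frac{6727 \sqrt{11}}{5541136} - \frac{7 i \sqrt{165}}{16623408} + \frac{144 i \sqrt{15}}{346321} \approx 1.1947 + 0.001605 i$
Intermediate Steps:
$X{\left(j \right)} = \frac{7 \sqrt{70 + j}}{2}$ ($X{\left(j \right)} = \frac{7 \sqrt{j + 70}}{2} = \frac{7 \sqrt{70 + j}}{2}$)
$f{\left(d,V \right)} = -4 + i \sqrt{15}$ ($f{\left(d,V \right)} = -4 + \sqrt{-6 - 9} = -4 + \sqrt{-15} = -4 + i \sqrt{15}$)
$\frac{X{\left(-59 \right)} - 3456}{f{\left(-34,-64 \right)} - 2879} = \frac{\frac{7 \sqrt{70 - 59}}{2} - 3456}{\left(-4 + i \sqrt{15}\right) - 2879} = \frac{\frac{7 \sqrt{11}}{2} - 3456}{-2883 + i \sqrt{15}} = \frac{-3456 + \frac{7 \sqrt{11}}{2}}{-2883 + i \sqrt{15}}$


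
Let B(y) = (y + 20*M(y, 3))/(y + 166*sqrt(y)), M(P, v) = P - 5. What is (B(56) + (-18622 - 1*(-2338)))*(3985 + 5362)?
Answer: -1046422531843/6875 + 208690469*sqrt(14)/96250 ≈ -1.5220e+8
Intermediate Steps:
M(P, v) = -5 + P
B(y) = (-100 + 21*y)/(y + 166*sqrt(y)) (B(y) = (y + 20*(-5 + y))/(y + 166*sqrt(y)) = (y + (-100 + 20*y))/(y + 166*sqrt(y)) = (-100 + 21*y)/(y + 166*sqrt(y)))
(B(56) + (-18622 - 1*(-2338)))*(3985 + 5362) = ((-100 + 21*56)/(56 + 166*sqrt(56)) + (-18622 - 1*(-2338)))*(3985 + 5362) = ((-100 + 1176)/(56 + 166*(2*sqrt(14))) + (-18622 + 2338))*9347 = (1076/(56 + 332*sqrt(14)) - 16284)*9347 = (-16284 + 1076/(56 + 332*sqrt(14)))*9347 = -152206548 + 10057372/(56 + 332*sqrt(14))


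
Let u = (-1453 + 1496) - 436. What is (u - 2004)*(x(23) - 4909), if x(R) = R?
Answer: 11711742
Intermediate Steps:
u = -393 (u = 43 - 436 = -393)
(u - 2004)*(x(23) - 4909) = (-393 - 2004)*(23 - 4909) = -2397*(-4886) = 11711742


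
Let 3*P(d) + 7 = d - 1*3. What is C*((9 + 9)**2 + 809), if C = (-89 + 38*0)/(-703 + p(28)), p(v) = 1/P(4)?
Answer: 201674/1407 ≈ 143.34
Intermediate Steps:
P(d) = -10/3 + d/3 (P(d) = -7/3 + (d - 1*3)/3 = -7/3 + (d - 3)/3 = -7/3 + (-3 + d)/3 = -7/3 + (-1 + d/3) = -10/3 + d/3)
p(v) = -1/2 (p(v) = 1/(-10/3 + (1/3)*4) = 1/(-10/3 + 4/3) = 1/(-2) = -1/2)
C = 178/1407 (C = (-89 + 38*0)/(-703 - 1/2) = (-89 + 0)/(-1407/2) = -89*(-2/1407) = 178/1407 ≈ 0.12651)
C*((9 + 9)**2 + 809) = 178*((9 + 9)**2 + 809)/1407 = 178*(18**2 + 809)/1407 = 178*(324 + 809)/1407 = (178/1407)*1133 = 201674/1407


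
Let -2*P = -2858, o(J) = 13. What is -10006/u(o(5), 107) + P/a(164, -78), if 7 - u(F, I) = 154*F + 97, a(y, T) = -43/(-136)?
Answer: 203498953/44978 ≈ 4524.4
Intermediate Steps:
a(y, T) = 43/136 (a(y, T) = -43*(-1/136) = 43/136)
P = 1429 (P = -1/2*(-2858) = 1429)
u(F, I) = -90 - 154*F (u(F, I) = 7 - (154*F + 97) = 7 - (97 + 154*F) = 7 + (-97 - 154*F) = -90 - 154*F)
-10006/u(o(5), 107) + P/a(164, -78) = -10006/(-90 - 154*13) + 1429/(43/136) = -10006/(-90 - 2002) + 1429*(136/43) = -10006/(-2092) + 194344/43 = -10006*(-1/2092) + 194344/43 = 5003/1046 + 194344/43 = 203498953/44978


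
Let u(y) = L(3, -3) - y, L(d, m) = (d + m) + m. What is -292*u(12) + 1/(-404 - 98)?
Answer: 2198759/502 ≈ 4380.0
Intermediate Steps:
L(d, m) = d + 2*m
u(y) = -3 - y (u(y) = (3 + 2*(-3)) - y = (3 - 6) - y = -3 - y)
-292*u(12) + 1/(-404 - 98) = -292*(-3 - 1*12) + 1/(-404 - 98) = -292*(-3 - 12) + 1/(-502) = -292*(-15) - 1/502 = 4380 - 1/502 = 2198759/502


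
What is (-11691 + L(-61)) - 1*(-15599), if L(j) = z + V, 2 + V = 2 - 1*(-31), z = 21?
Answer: 3960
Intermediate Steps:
V = 31 (V = -2 + (2 - 1*(-31)) = -2 + (2 + 31) = -2 + 33 = 31)
L(j) = 52 (L(j) = 21 + 31 = 52)
(-11691 + L(-61)) - 1*(-15599) = (-11691 + 52) - 1*(-15599) = -11639 + 15599 = 3960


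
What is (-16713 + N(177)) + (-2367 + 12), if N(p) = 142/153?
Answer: -2917262/153 ≈ -19067.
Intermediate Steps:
N(p) = 142/153 (N(p) = 142*(1/153) = 142/153)
(-16713 + N(177)) + (-2367 + 12) = (-16713 + 142/153) + (-2367 + 12) = -2556947/153 - 2355 = -2917262/153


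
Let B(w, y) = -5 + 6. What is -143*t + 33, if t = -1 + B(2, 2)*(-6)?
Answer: 1034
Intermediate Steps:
B(w, y) = 1
t = -7 (t = -1 + 1*(-6) = -1 - 6 = -7)
-143*t + 33 = -143*(-7) + 33 = 1001 + 33 = 1034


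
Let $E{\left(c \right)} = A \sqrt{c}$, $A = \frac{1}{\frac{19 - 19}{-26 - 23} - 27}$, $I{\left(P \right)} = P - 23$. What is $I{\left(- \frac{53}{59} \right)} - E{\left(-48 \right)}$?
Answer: $- \frac{1410}{59} + \frac{4 i \sqrt{3}}{27} \approx -23.898 + 0.2566 i$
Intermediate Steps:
$I{\left(P \right)} = -23 + P$
$A = - \frac{1}{27}$ ($A = \frac{1}{\frac{0}{-49} - 27} = \frac{1}{0 \left(- \frac{1}{49}\right) - 27} = \frac{1}{0 - 27} = \frac{1}{-27} = - \frac{1}{27} \approx -0.037037$)
$E{\left(c \right)} = - \frac{\sqrt{c}}{27}$
$I{\left(- \frac{53}{59} \right)} - E{\left(-48 \right)} = \left(-23 - \frac{53}{59}\right) - - \frac{\sqrt{-48}}{27} = \left(-23 - \frac{53}{59}\right) - - \frac{4 i \sqrt{3}}{27} = - \frac{1410}{59} + \frac{4 i \sqrt{3}}{27}$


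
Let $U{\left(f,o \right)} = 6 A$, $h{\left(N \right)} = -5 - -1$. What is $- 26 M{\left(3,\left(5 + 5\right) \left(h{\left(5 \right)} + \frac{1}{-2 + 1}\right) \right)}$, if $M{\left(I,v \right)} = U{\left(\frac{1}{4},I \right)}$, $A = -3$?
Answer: $468$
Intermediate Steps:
$h{\left(N \right)} = -4$ ($h{\left(N \right)} = -5 + 1 = -4$)
$U{\left(f,o \right)} = -18$ ($U{\left(f,o \right)} = 6 \left(-3\right) = -18$)
$M{\left(I,v \right)} = -18$
$- 26 M{\left(3,\left(5 + 5\right) \left(h{\left(5 \right)} + \frac{1}{-2 + 1}\right) \right)} = \left(-26\right) \left(-18\right) = 468$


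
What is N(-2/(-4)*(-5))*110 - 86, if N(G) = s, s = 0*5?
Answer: -86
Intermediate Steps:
s = 0
N(G) = 0
N(-2/(-4)*(-5))*110 - 86 = 0*110 - 86 = 0 - 86 = -86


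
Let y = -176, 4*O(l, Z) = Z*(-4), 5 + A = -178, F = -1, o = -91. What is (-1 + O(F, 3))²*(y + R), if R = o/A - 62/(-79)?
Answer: -40414352/14457 ≈ -2795.5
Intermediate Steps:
A = -183 (A = -5 - 178 = -183)
O(l, Z) = -Z (O(l, Z) = (Z*(-4))/4 = (-4*Z)/4 = -Z)
R = 18535/14457 (R = -91/(-183) - 62/(-79) = -91*(-1/183) - 62*(-1/79) = 91/183 + 62/79 = 18535/14457 ≈ 1.2821)
(-1 + O(F, 3))²*(y + R) = (-1 - 1*3)²*(-176 + 18535/14457) = (-1 - 3)²*(-2525897/14457) = (-4)²*(-2525897/14457) = 16*(-2525897/14457) = -40414352/14457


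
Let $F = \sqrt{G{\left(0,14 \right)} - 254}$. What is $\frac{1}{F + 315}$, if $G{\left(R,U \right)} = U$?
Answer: $\frac{21}{6631} - \frac{4 i \sqrt{15}}{99465} \approx 0.0031669 - 0.00015575 i$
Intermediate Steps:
$F = 4 i \sqrt{15}$ ($F = \sqrt{14 - 254} = \sqrt{-240} = 4 i \sqrt{15} \approx 15.492 i$)
$\frac{1}{F + 315} = \frac{1}{4 i \sqrt{15} + 315} = \frac{1}{315 + 4 i \sqrt{15}}$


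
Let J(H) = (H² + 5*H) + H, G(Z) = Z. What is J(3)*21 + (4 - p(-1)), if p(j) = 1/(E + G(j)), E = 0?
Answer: 572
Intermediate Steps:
p(j) = 1/j (p(j) = 1/(0 + j) = 1/j)
J(H) = H² + 6*H
J(3)*21 + (4 - p(-1)) = (3*(6 + 3))*21 + (4 - 1/(-1)) = (3*9)*21 + (4 - 1*(-1)) = 27*21 + (4 + 1) = 567 + 5 = 572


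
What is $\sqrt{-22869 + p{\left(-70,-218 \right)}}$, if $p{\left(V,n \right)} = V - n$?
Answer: $i \sqrt{22721} \approx 150.73 i$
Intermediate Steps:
$\sqrt{-22869 + p{\left(-70,-218 \right)}} = \sqrt{-22869 - -148} = \sqrt{-22869 + \left(-70 + 218\right)} = \sqrt{-22869 + 148} = \sqrt{-22721} = i \sqrt{22721}$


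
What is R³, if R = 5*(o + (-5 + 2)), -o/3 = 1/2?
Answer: -91125/8 ≈ -11391.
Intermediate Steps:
o = -3/2 ≈ -1.5000
R = -45/2 (R = 5*(-3/2 + (-5 + 2)) = 5*(-3/2 - 3) = 5*(-9/2) = -45/2 ≈ -22.500)
R³ = (-45/2)³ = -91125/8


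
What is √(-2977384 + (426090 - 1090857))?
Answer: I*√3642151 ≈ 1908.4*I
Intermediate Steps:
√(-2977384 + (426090 - 1090857)) = √(-2977384 - 664767) = √(-3642151) = I*√3642151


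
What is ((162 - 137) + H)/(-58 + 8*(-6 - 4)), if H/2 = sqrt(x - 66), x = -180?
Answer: -25/138 - I*sqrt(246)/69 ≈ -0.18116 - 0.22731*I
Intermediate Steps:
H = 2*I*sqrt(246) (H = 2*sqrt(-180 - 66) = 2*sqrt(-246) = 2*(I*sqrt(246)) = 2*I*sqrt(246) ≈ 31.369*I)
((162 - 137) + H)/(-58 + 8*(-6 - 4)) = ((162 - 137) + 2*I*sqrt(246))/(-58 + 8*(-6 - 4)) = (25 + 2*I*sqrt(246))/(-58 + 8*(-10)) = (25 + 2*I*sqrt(246))/(-58 - 80) = (25 + 2*I*sqrt(246))/(-138) = (25 + 2*I*sqrt(246))*(-1/138) = -25/138 - I*sqrt(246)/69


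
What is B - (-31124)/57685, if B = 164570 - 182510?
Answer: -1034837776/57685 ≈ -17939.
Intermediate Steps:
B = -17940
B - (-31124)/57685 = -17940 - (-31124)/57685 = -17940 - 1*(-31124/57685) = -17940 + 31124/57685 = -1034837776/57685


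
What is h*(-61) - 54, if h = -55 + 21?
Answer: 2020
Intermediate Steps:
h = -34
h*(-61) - 54 = -34*(-61) - 54 = 2074 - 54 = 2020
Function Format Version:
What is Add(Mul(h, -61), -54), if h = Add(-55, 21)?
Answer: 2020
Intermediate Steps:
h = -34
Add(Mul(h, -61), -54) = Add(Mul(-34, -61), -54) = Add(2074, -54) = 2020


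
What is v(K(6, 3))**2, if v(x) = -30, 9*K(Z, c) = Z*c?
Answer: 900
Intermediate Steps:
K(Z, c) = Z*c/9 (K(Z, c) = (Z*c)/9 = Z*c/9)
v(K(6, 3))**2 = (-30)**2 = 900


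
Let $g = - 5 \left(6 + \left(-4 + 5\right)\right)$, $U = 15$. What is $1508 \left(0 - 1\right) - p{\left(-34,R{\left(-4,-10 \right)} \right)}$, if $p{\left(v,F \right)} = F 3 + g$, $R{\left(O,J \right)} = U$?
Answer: $-1518$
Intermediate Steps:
$R{\left(O,J \right)} = 15$
$g = -35$ ($g = - 5 \left(6 + 1\right) = \left(-5\right) 7 = -35$)
$p{\left(v,F \right)} = -35 + 3 F$ ($p{\left(v,F \right)} = F 3 - 35 = 3 F - 35 = -35 + 3 F$)
$1508 \left(0 - 1\right) - p{\left(-34,R{\left(-4,-10 \right)} \right)} = 1508 \left(0 - 1\right) - \left(-35 + 3 \cdot 15\right) = 1508 \left(-1\right) - \left(-35 + 45\right) = -1508 - 10 = -1518$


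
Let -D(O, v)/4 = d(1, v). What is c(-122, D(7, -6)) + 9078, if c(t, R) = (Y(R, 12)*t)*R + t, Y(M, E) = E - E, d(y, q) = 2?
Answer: 8956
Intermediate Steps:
Y(M, E) = 0
D(O, v) = -8 (D(O, v) = -4*2 = -8)
c(t, R) = t (c(t, R) = (0*t)*R + t = 0*R + t = 0 + t = t)
c(-122, D(7, -6)) + 9078 = -122 + 9078 = 8956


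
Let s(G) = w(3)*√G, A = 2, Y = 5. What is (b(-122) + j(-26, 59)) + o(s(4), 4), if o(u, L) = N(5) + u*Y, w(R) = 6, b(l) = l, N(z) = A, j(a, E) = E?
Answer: -1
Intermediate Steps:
N(z) = 2
s(G) = 6*√G
o(u, L) = 2 + 5*u (o(u, L) = 2 + u*5 = 2 + 5*u)
(b(-122) + j(-26, 59)) + o(s(4), 4) = (-122 + 59) + (2 + 5*(6*√4)) = -63 + (2 + 5*(6*2)) = -63 + (2 + 5*12) = -63 + (2 + 60) = -63 + 62 = -1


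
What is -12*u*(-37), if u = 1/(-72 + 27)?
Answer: -148/15 ≈ -9.8667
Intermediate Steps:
u = -1/45 (u = 1/(-45) = -1/45 ≈ -0.022222)
-12*u*(-37) = -12*(-1/45)*(-37) = (4/15)*(-37) = -148/15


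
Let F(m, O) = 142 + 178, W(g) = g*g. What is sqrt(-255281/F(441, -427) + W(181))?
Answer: 3*sqrt(5682355)/40 ≈ 178.78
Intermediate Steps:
W(g) = g**2
F(m, O) = 320
sqrt(-255281/F(441, -427) + W(181)) = sqrt(-255281/320 + 181**2) = sqrt(-255281*1/320 + 32761) = sqrt(-255281/320 + 32761) = sqrt(10228239/320) = 3*sqrt(5682355)/40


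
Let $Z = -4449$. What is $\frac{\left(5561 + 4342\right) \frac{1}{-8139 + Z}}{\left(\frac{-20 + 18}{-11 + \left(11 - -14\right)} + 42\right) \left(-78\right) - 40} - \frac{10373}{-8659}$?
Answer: $\frac{1007109931985}{840531415976} \approx 1.1982$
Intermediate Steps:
$\frac{\left(5561 + 4342\right) \frac{1}{-8139 + Z}}{\left(\frac{-20 + 18}{-11 + \left(11 - -14\right)} + 42\right) \left(-78\right) - 40} - \frac{10373}{-8659} = \frac{\left(5561 + 4342\right) \frac{1}{-8139 - 4449}}{\left(\frac{-20 + 18}{-11 + \left(11 - -14\right)} + 42\right) \left(-78\right) - 40} - \frac{10373}{-8659} = \frac{9903 \frac{1}{-12588}}{\left(- \frac{2}{-11 + \left(11 + 14\right)} + 42\right) \left(-78\right) - 40} - - \frac{10373}{8659} = \frac{9903 \left(- \frac{1}{12588}\right)}{\left(- \frac{2}{-11 + 25} + 42\right) \left(-78\right) - 40} + \frac{10373}{8659} = - \frac{3301}{4196 \left(\left(- \frac{2}{14} + 42\right) \left(-78\right) - 40\right)} + \frac{10373}{8659} = - \frac{3301}{4196 \left(\left(\left(-2\right) \frac{1}{14} + 42\right) \left(-78\right) - 40\right)} + \frac{10373}{8659} = - \frac{3301}{4196 \left(\left(- \frac{1}{7} + 42\right) \left(-78\right) - 40\right)} + \frac{10373}{8659} = - \frac{3301}{4196 \left(\frac{293}{7} \left(-78\right) - 40\right)} + \frac{10373}{8659} = - \frac{3301}{4196 \left(- \frac{22854}{7} - 40\right)} + \frac{10373}{8659} = - \frac{3301}{4196 \left(- \frac{23134}{7}\right)} + \frac{10373}{8659} = \left(- \frac{3301}{4196}\right) \left(- \frac{7}{23134}\right) + \frac{10373}{8659} = \frac{23107}{97070264} + \frac{10373}{8659} = \frac{1007109931985}{840531415976}$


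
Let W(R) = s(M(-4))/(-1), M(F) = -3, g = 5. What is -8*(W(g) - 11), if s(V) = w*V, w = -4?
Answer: 184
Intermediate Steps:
s(V) = -4*V
W(R) = -12 (W(R) = -4*(-3)/(-1) = 12*(-1) = -12)
-8*(W(g) - 11) = -8*(-12 - 11) = -8*(-23) = 184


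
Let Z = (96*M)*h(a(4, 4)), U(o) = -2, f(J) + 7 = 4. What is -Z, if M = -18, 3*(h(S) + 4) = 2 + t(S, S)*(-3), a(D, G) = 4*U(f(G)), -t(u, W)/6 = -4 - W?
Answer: 35712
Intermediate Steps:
f(J) = -3 (f(J) = -7 + 4 = -3)
t(u, W) = 24 + 6*W (t(u, W) = -6*(-4 - W) = 24 + 6*W)
a(D, G) = -8 (a(D, G) = 4*(-2) = -8)
h(S) = -82/3 - 6*S (h(S) = -4 + (2 + (24 + 6*S)*(-3))/3 = -4 + (2 + (-72 - 18*S))/3 = -4 + (-70 - 18*S)/3 = -4 + (-70/3 - 6*S) = -82/3 - 6*S)
Z = -35712 (Z = (96*(-18))*(-82/3 - 6*(-8)) = -1728*(-82/3 + 48) = -1728*62/3 = -35712)
-Z = -1*(-35712) = 35712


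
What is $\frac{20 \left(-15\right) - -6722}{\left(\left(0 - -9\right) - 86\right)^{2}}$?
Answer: $\frac{6422}{5929} \approx 1.0832$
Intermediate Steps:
$\frac{20 \left(-15\right) - -6722}{\left(\left(0 - -9\right) - 86\right)^{2}} = \frac{-300 + 6722}{\left(\left(0 + 9\right) - 86\right)^{2}} = \frac{6422}{\left(9 - 86\right)^{2}} = \frac{6422}{\left(-77\right)^{2}} = \frac{6422}{5929}$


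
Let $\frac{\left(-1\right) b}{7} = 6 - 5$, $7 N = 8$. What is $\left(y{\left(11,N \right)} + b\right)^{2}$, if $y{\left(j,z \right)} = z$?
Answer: $\frac{1681}{49} \approx 34.306$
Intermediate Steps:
$N = \frac{8}{7}$ ($N = \frac{1}{7} \cdot 8 = \frac{8}{7} \approx 1.1429$)
$b = -7$ ($b = - 7 \left(6 - 5\right) = \left(-7\right) 1 = -7$)
$\left(y{\left(11,N \right)} + b\right)^{2} = \left(\frac{8}{7} - 7\right)^{2} = \left(- \frac{41}{7}\right)^{2} = \frac{1681}{49}$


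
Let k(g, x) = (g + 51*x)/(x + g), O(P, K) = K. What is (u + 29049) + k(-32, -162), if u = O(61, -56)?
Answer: 2816468/97 ≈ 29036.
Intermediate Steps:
u = -56
k(g, x) = (g + 51*x)/(g + x)
(u + 29049) + k(-32, -162) = (-56 + 29049) + (-32 + 51*(-162))/(-32 - 162) = 28993 + (-32 - 8262)/(-194) = 28993 - 1/194*(-8294) = 28993 + 4147/97 = 2816468/97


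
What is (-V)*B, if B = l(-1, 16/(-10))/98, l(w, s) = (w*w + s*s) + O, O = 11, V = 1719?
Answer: -44694/175 ≈ -255.39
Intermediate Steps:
l(w, s) = 11 + s² + w² (l(w, s) = (w*w + s*s) + 11 = (w² + s²) + 11 = (s² + w²) + 11 = 11 + s² + w²)
B = 26/175 (B = (11 + (16/(-10))² + (-1)²)/98 = (11 + (16*(-⅒))² + 1)*(1/98) = (11 + (-8/5)² + 1)*(1/98) = (11 + 64/25 + 1)*(1/98) = (364/25)*(1/98) = 26/175 ≈ 0.14857)
(-V)*B = -1*1719*(26/175) = -1719*26/175 = -44694/175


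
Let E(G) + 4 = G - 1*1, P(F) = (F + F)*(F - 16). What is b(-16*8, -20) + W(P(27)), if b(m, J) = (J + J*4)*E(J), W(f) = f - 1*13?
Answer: 3081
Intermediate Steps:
P(F) = 2*F*(-16 + F) (P(F) = (2*F)*(-16 + F) = 2*F*(-16 + F))
E(G) = -5 + G (E(G) = -4 + (G - 1*1) = -4 + (G - 1) = -4 + (-1 + G) = -5 + G)
W(f) = -13 + f (W(f) = f - 13 = -13 + f)
b(m, J) = 5*J*(-5 + J) (b(m, J) = (J + J*4)*(-5 + J) = (J + 4*J)*(-5 + J) = (5*J)*(-5 + J) = 5*J*(-5 + J))
b(-16*8, -20) + W(P(27)) = 5*(-20)*(-5 - 20) + (-13 + 2*27*(-16 + 27)) = 5*(-20)*(-25) + (-13 + 2*27*11) = 2500 + (-13 + 594) = 2500 + 581 = 3081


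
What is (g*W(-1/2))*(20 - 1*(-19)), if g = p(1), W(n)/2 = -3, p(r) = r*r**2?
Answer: -234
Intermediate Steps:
p(r) = r**3
W(n) = -6 (W(n) = 2*(-3) = -6)
g = 1 (g = 1**3 = 1)
(g*W(-1/2))*(20 - 1*(-19)) = (1*(-6))*(20 - 1*(-19)) = -6*(20 + 19) = -6*39 = -234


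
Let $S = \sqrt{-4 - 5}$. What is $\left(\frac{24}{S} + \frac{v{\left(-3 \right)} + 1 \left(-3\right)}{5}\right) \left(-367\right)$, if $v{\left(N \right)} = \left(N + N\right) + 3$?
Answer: $\frac{2202}{5} + 2936 i \approx 440.4 + 2936.0 i$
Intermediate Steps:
$v{\left(N \right)} = 3 + 2 N$ ($v{\left(N \right)} = 2 N + 3 = 3 + 2 N$)
$S = 3 i$ ($S = \sqrt{-9} = 3 i \approx 3.0 i$)
$\left(\frac{24}{S} + \frac{v{\left(-3 \right)} + 1 \left(-3\right)}{5}\right) \left(-367\right) = \left(\frac{24}{3 i} + \frac{\left(3 + 2 \left(-3\right)\right) + 1 \left(-3\right)}{5}\right) \left(-367\right) = \left(24 \left(- \frac{i}{3}\right) + \left(\left(3 - 6\right) - 3\right) \frac{1}{5}\right) \left(-367\right) = \left(- 8 i + \left(-3 - 3\right) \frac{1}{5}\right) \left(-367\right) = \left(- 8 i - \frac{6}{5}\right) \left(-367\right) = \left(- \frac{6}{5} - 8 i\right) \left(-367\right) = \frac{2202}{5} + 2936 i$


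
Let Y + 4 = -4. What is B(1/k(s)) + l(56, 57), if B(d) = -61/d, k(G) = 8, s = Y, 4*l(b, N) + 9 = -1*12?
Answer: -1973/4 ≈ -493.25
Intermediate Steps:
l(b, N) = -21/4 (l(b, N) = -9/4 + (-1*12)/4 = -9/4 + (¼)*(-12) = -9/4 - 3 = -21/4)
Y = -8 (Y = -4 - 4 = -8)
s = -8
B(1/k(s)) + l(56, 57) = -61/(1/8) - 21/4 = -61/⅛ - 21/4 = -61*8 - 21/4 = -488 - 21/4 = -1973/4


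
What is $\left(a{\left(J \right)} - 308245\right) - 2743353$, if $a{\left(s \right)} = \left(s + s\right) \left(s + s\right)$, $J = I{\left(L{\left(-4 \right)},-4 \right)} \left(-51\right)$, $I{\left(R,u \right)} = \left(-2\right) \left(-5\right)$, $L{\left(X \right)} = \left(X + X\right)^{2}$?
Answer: $-2011198$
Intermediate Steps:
$L{\left(X \right)} = 4 X^{2}$ ($L{\left(X \right)} = \left(2 X\right)^{2} = 4 X^{2}$)
$I{\left(R,u \right)} = 10$
$J = -510$ ($J = 10 \left(-51\right) = -510$)
$a{\left(s \right)} = 4 s^{2}$ ($a{\left(s \right)} = 2 s 2 s = 4 s^{2}$)
$\left(a{\left(J \right)} - 308245\right) - 2743353 = \left(4 \left(-510\right)^{2} - 308245\right) - 2743353 = \left(4 \cdot 260100 - 308245\right) - 2743353 = \left(1040400 - 308245\right) - 2743353 = 732155 - 2743353 = -2011198$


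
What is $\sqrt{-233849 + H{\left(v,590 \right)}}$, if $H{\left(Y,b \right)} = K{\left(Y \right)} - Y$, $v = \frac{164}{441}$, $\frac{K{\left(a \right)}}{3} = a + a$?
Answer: $\frac{i \sqrt{103126589}}{21} \approx 483.58 i$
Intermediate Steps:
$K{\left(a \right)} = 6 a$ ($K{\left(a \right)} = 3 \left(a + a\right) = 3 \cdot 2 a = 6 a$)
$v = \frac{164}{441}$ ($v = 164 \cdot \frac{1}{441} = \frac{164}{441} \approx 0.37188$)
$H{\left(Y,b \right)} = 5 Y$ ($H{\left(Y,b \right)} = 6 Y - Y = 5 Y$)
$\sqrt{-233849 + H{\left(v,590 \right)}} = \sqrt{-233849 + 5 \cdot \frac{164}{441}} = \sqrt{-233849 + \frac{820}{441}} = \sqrt{- \frac{103126589}{441}} = \frac{i \sqrt{103126589}}{21}$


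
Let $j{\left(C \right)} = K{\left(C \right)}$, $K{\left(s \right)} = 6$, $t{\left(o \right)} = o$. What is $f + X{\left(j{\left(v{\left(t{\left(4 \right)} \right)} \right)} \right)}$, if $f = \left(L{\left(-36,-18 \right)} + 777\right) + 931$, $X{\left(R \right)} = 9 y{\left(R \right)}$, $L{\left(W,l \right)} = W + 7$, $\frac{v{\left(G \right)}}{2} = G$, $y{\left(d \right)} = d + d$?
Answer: $1787$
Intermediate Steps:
$y{\left(d \right)} = 2 d$
$v{\left(G \right)} = 2 G$
$j{\left(C \right)} = 6$
$L{\left(W,l \right)} = 7 + W$
$X{\left(R \right)} = 18 R$ ($X{\left(R \right)} = 9 \cdot 2 R = 18 R$)
$f = 1679$ ($f = \left(\left(7 - 36\right) + 777\right) + 931 = \left(-29 + 777\right) + 931 = 748 + 931 = 1679$)
$f + X{\left(j{\left(v{\left(t{\left(4 \right)} \right)} \right)} \right)} = 1679 + 18 \cdot 6 = 1679 + 108 = 1787$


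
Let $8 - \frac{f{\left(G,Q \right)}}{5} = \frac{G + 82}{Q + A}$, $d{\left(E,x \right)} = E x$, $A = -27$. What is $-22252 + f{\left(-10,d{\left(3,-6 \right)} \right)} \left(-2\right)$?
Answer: $-22348$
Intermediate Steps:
$f{\left(G,Q \right)} = 40 - \frac{5 \left(82 + G\right)}{-27 + Q}$ ($f{\left(G,Q \right)} = 40 - 5 \frac{G + 82}{Q - 27} = 40 - 5 \frac{82 + G}{-27 + Q} = 40 - \frac{5 \left(82 + G\right)}{-27 + Q}$)
$-22252 + f{\left(-10,d{\left(3,-6 \right)} \right)} \left(-2\right) = -22252 + \frac{5 \left(-298 - -10 + 8 \cdot 3 \left(-6\right)\right)}{-27 + 3 \left(-6\right)} \left(-2\right) = -22252 + \frac{5 \left(-298 + 10 + 8 \left(-18\right)\right)}{-27 - 18} \left(-2\right) = -22252 + \frac{5 \left(-298 + 10 - 144\right)}{-45} \left(-2\right) = -22252 + 5 \left(- \frac{1}{45}\right) \left(-432\right) \left(-2\right) = -22252 + 48 \left(-2\right) = -22252 - 96 = -22348$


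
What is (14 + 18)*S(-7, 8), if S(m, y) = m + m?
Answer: -448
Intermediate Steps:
S(m, y) = 2*m
(14 + 18)*S(-7, 8) = (14 + 18)*(2*(-7)) = 32*(-14) = -448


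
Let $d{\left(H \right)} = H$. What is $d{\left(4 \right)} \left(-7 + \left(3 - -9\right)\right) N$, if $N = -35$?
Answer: $-700$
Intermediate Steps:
$d{\left(4 \right)} \left(-7 + \left(3 - -9\right)\right) N = 4 \left(-7 + \left(3 - -9\right)\right) \left(-35\right) = 4 \left(-7 + \left(3 + 9\right)\right) \left(-35\right) = 4 \left(-7 + 12\right) \left(-35\right) = 4 \cdot 5 \left(-35\right) = 20 \left(-35\right) = -700$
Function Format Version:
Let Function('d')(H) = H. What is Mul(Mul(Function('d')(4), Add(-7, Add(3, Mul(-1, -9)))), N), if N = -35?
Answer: -700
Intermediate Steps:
Mul(Mul(Function('d')(4), Add(-7, Add(3, Mul(-1, -9)))), N) = Mul(Mul(4, Add(-7, Add(3, Mul(-1, -9)))), -35) = Mul(Mul(4, Add(-7, Add(3, 9))), -35) = Mul(Mul(4, Add(-7, 12)), -35) = Mul(Mul(4, 5), -35) = Mul(20, -35) = -700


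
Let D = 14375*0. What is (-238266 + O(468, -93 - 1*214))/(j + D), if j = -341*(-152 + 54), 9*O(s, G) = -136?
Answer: -1072265/150381 ≈ -7.1303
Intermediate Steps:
O(s, G) = -136/9 (O(s, G) = (⅑)*(-136) = -136/9)
j = 33418 (j = -341*(-98) = 33418)
D = 0
(-238266 + O(468, -93 - 1*214))/(j + D) = (-238266 - 136/9)/(33418 + 0) = -2144530/9/33418 = -2144530/9*1/33418 = -1072265/150381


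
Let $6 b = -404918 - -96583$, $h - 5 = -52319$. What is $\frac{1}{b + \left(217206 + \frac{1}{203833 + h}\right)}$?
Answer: $\frac{909114}{150746404625} \approx 6.0308 \cdot 10^{-6}$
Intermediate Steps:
$h = -52314$ ($h = 5 - 52319 = -52314$)
$b = - \frac{308335}{6}$ ($b = \frac{-404918 - -96583}{6} = \frac{-404918 + 96583}{6} = \frac{1}{6} \left(-308335\right) = - \frac{308335}{6} \approx -51389.0$)
$\frac{1}{b + \left(217206 + \frac{1}{203833 + h}\right)} = \frac{1}{- \frac{308335}{6} + \left(217206 + \frac{1}{203833 - 52314}\right)} = \frac{1}{- \frac{308335}{6} + \left(217206 + \frac{1}{151519}\right)} = \frac{1}{- \frac{308335}{6} + \frac{32910835915}{151519}} = \frac{1}{\frac{150746404625}{909114}} = \frac{909114}{150746404625}$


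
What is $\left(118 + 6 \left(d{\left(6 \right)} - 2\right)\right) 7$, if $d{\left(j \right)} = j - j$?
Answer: $742$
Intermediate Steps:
$d{\left(j \right)} = 0$
$\left(118 + 6 \left(d{\left(6 \right)} - 2\right)\right) 7 = \left(118 + 6 \left(0 - 2\right)\right) 7 = \left(118 + 6 \left(-2\right)\right) 7 = \left(118 - 12\right) 7 = 106 \cdot 7 = 742$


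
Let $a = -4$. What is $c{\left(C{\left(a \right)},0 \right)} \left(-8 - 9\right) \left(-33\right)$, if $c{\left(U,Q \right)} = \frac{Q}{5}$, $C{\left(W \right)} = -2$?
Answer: $0$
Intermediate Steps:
$c{\left(U,Q \right)} = \frac{Q}{5}$ ($c{\left(U,Q \right)} = Q \frac{1}{5} = \frac{Q}{5}$)
$c{\left(C{\left(a \right)},0 \right)} \left(-8 - 9\right) \left(-33\right) = \frac{1}{5} \cdot 0 \left(-8 - 9\right) \left(-33\right) = 0 \left(-8 - 9\right) \left(-33\right) = 0 \left(-17\right) \left(-33\right) = 0 \left(-33\right) = 0$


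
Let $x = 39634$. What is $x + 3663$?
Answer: $43297$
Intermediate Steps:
$x + 3663 = 39634 + 3663 = 43297$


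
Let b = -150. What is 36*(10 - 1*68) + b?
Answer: -2238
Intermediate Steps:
36*(10 - 1*68) + b = 36*(10 - 1*68) - 150 = 36*(10 - 68) - 150 = 36*(-58) - 150 = -2088 - 150 = -2238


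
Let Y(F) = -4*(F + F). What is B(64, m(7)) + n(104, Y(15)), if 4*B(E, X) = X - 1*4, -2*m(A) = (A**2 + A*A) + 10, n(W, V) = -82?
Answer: -193/2 ≈ -96.500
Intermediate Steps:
Y(F) = -8*F
m(A) = -5 - A**2 (m(A) = -((A**2 + A*A) + 10)/2 = -((A**2 + A**2) + 10)/2 = -(2*A**2 + 10)/2 = -(10 + 2*A**2)/2 = -5 - A**2)
B(E, X) = -1 + X/4 (B(E, X) = (X - 1*4)/4 = (X - 4)/4 = (-4 + X)/4 = -1 + X/4)
B(64, m(7)) + n(104, Y(15)) = (-1 + (-5 - 1*7**2)/4) - 82 = (-1 + (-5 - 1*49)/4) - 82 = (-1 + (-5 - 49)/4) - 82 = (-1 + (1/4)*(-54)) - 82 = (-1 - 27/2) - 82 = -29/2 - 82 = -193/2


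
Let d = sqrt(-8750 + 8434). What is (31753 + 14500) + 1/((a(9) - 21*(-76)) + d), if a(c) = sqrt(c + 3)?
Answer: (73819789/2 + 46253*sqrt(3) + 46253*I*sqrt(79))/(798 + sqrt(3) + I*sqrt(79)) ≈ 46253.0 - 6.6757e-6*I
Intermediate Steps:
d = 2*I*sqrt(79) (d = sqrt(-316) = 2*I*sqrt(79) ≈ 17.776*I)
a(c) = sqrt(3 + c)
(31753 + 14500) + 1/((a(9) - 21*(-76)) + d) = (31753 + 14500) + 1/((sqrt(3 + 9) - 21*(-76)) + 2*I*sqrt(79)) = 46253 + 1/((sqrt(12) + 1596) + 2*I*sqrt(79)) = 46253 + 1/((2*sqrt(3) + 1596) + 2*I*sqrt(79)) = 46253 + 1/((1596 + 2*sqrt(3)) + 2*I*sqrt(79)) = 46253 + 1/(1596 + 2*sqrt(3) + 2*I*sqrt(79))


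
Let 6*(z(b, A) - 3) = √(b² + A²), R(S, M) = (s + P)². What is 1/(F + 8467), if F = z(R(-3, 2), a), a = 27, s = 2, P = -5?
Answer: 3388/28696351 - 3*√10/143481755 ≈ 0.00011800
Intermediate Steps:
R(S, M) = 9 (R(S, M) = (2 - 5)² = (-3)² = 9)
z(b, A) = 3 + √(A² + b²)/6 (z(b, A) = 3 + √(b² + A²)/6 = 3 + √(A² + b²)/6)
F = 3 + 3*√10/2 (F = 3 + √(27² + 9²)/6 = 3 + √(729 + 81)/6 = 3 + √810/6 = 3 + (9*√10)/6 = 3 + 3*√10/2 ≈ 7.7434)
1/(F + 8467) = 1/((3 + 3*√10/2) + 8467) = 1/(8470 + 3*√10/2)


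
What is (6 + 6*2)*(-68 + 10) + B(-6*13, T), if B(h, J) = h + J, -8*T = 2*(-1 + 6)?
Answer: -4493/4 ≈ -1123.3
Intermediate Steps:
T = -5/4 (T = -(-1 + 6)/4 = -5/4 ≈ -1.2500)
B(h, J) = J + h
(6 + 6*2)*(-68 + 10) + B(-6*13, T) = (6 + 6*2)*(-68 + 10) + (-5/4 - 6*13) = (6 + 12)*(-58) + (-5/4 - 78) = 18*(-58) - 317/4 = -1044 - 317/4 = -4493/4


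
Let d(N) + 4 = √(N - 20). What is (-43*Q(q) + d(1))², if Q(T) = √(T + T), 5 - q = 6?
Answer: (4 - I*√19 + 43*I*√2)² ≈ -3170.9 + 451.62*I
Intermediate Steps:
q = -1 (q = 5 - 1*6 = 5 - 6 = -1)
d(N) = -4 + √(-20 + N) (d(N) = -4 + √(N - 20) = -4 + √(-20 + N))
Q(T) = √2*√T (Q(T) = √(2*T) = √2*√T)
(-43*Q(q) + d(1))² = (-43*√2*√(-1) + (-4 + √(-20 + 1)))² = (-43*√2*I + (-4 + √(-19)))² = (-43*I*√2 + (-4 + I*√19))² = (-4 + I*√19 - 43*I*√2)²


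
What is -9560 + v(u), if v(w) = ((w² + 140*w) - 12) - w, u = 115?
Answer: 19638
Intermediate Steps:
v(w) = -12 + w² + 139*w (v(w) = (-12 + w² + 140*w) - w = -12 + w² + 139*w)
-9560 + v(u) = -9560 + (-12 + 115² + 139*115) = -9560 + (-12 + 13225 + 15985) = -9560 + 29198 = 19638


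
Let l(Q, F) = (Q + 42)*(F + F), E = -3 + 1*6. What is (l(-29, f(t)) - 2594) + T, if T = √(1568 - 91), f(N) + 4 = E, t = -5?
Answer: -2620 + √1477 ≈ -2581.6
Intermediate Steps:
E = 3 (E = -3 + 6 = 3)
f(N) = -1 (f(N) = -4 + 3 = -1)
l(Q, F) = 2*F*(42 + Q) (l(Q, F) = (42 + Q)*(2*F) = 2*F*(42 + Q))
T = √1477 ≈ 38.432
(l(-29, f(t)) - 2594) + T = (2*(-1)*(42 - 29) - 2594) + √1477 = (2*(-1)*13 - 2594) + √1477 = (-26 - 2594) + √1477 = -2620 + √1477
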